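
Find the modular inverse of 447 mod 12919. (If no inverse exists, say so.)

7341

gcd(12919, 447) by repeated division:
12919 = 28*447 + 403
447 = 1*403 + 44
403 = 9*44 + 7
44 = 6*7 + 2
7 = 3*2 + 1
2 = 2*1 + 0
gcd = 1, so the inverse exists. Back-substitute:
1 = 7 − 3·2
1 = −3·44 + 19·7
1 = 19·403 − 174·44
1 = −174·447 + 193·403
1 = 193·12919 − 5578·447
So 447·(-5578) ≡ 1 (mod 12919), and -5578 ≡ 7341 (mod 12919).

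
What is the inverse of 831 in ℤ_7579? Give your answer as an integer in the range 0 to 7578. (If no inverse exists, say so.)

5381

Apply the Euclidean algorithm to 7579 and 831:
7579 = 9*831 + 100
831 = 8*100 + 31
100 = 3*31 + 7
31 = 4*7 + 3
7 = 2*3 + 1
3 = 3*1 + 0
Since gcd(831, 7579) = 1, back-substitute to write 1 as a combination:
1 = 7 − 2·3
1 = −2·31 + 9·7
1 = 9·100 − 29·31
1 = −29·831 + 241·100
1 = 241·7579 − 2198·831
Thus 831·(-2198) ≡ 1 (mod 7579); reducing, -2198 mod 7579 = 5381.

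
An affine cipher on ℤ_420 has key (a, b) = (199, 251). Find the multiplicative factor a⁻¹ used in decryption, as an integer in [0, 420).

Apply the Euclidean algorithm to 420 and 199:
420 = 2·199 + 22
199 = 9·22 + 1
22 = 22·1 + 0
Since gcd(199, 420) = 1, back-substitute to write 1 as a combination:
1 = 199 − 9·22
1 = −9·420 + 19·199
So 199·19 ≡ 1 (mod 420).

19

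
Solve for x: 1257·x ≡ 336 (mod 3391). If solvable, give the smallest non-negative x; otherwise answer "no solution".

First find gcd(1257, 3391):
3391 = 2*1257 + 877
1257 = 1*877 + 380
877 = 2*380 + 117
380 = 3*117 + 29
117 = 4*29 + 1
29 = 29*1 + 0
gcd = 1, so a unique solution mod 3391 exists.
Back-substitute for the Bézout coefficients:
1 = 117 − 4·29
1 = −4·380 + 13·117
1 = 13·877 − 30·380
1 = −30·1257 + 43·877
1 = 43·3391 − 116·1257
So 1257·(-116) ≡ 1 (mod 3391), giving 1257⁻¹ ≡ 3275.
x ≡ 1257⁻¹·336 ≡ 3275·336 ≡ 1716 (mod 3391).

1716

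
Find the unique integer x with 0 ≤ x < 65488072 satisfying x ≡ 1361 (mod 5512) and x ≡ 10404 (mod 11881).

37328625

Write x = 1361 + 5512·k. Then 5512·k ≡ 10404 − 1361 ≡ 9043 (mod 11881).
Need 5512⁻¹ mod 11881. Extended Euclid on (11881, 5512):
11881 = 2×5512 + 857
5512 = 6×857 + 370
857 = 2×370 + 117
370 = 3×117 + 19
117 = 6×19 + 3
19 = 6×3 + 1
3 = 3×1 + 0
Back-substitute:
1 = 19 − 6·3
1 = −6·117 + 37·19
1 = 37·370 − 117·117
1 = −117·857 + 271·370
1 = 271·5512 − 1743·857
1 = −1743·11881 + 3757·5512
5512⁻¹ ≡ 3757 (mod 11881), so k ≡ 3757·9043 ≡ 6772 (mod 11881).
x = 1361 + 5512·6772 = 37328625.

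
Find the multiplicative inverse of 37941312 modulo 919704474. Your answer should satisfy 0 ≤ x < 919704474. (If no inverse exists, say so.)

no inverse exists

Euclidean algorithm on 919704474, 37941312:
919704474 = 24·37941312 + 9112986
37941312 = 4·9112986 + 1489368
9112986 = 6·1489368 + 176778
1489368 = 8·176778 + 75144
176778 = 2·75144 + 26490
75144 = 2·26490 + 22164
26490 = 1·22164 + 4326
22164 = 5·4326 + 534
4326 = 8·534 + 54
534 = 9·54 + 48
54 = 1·48 + 6
48 = 8·6 + 0
gcd(37941312, 919704474) = 6 ≠ 1, so 37941312 has no multiplicative inverse modulo 919704474.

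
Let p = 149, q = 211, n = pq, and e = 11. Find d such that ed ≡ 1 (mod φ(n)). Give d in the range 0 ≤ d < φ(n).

φ(n) = (p−1)(q−1) = 148·210 = 31080.
Need d with 11·d ≡ 1 (mod 31080). Apply the extended Euclidean algorithm:
31080 = 2825*11 + 5
11 = 2*5 + 1
5 = 5*1 + 0
Back-substitute:
1 = 11 − 2·5
1 = −2·31080 + 5651·11
So 11·5651 ≡ 1 (mod 31080), hence d = 5651.

5651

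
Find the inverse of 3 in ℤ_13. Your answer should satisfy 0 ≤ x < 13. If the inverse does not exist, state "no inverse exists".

9

Apply the Euclidean algorithm to 13 and 3:
13 = 4*3 + 1
3 = 3*1 + 0
The gcd is 1. Working backward:
1 = 13 − 4·3
Thus 3·(-4) ≡ 1 (mod 13); reducing, -4 mod 13 = 9.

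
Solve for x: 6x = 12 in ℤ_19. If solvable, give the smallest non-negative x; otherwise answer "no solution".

2

First find gcd(6, 19):
19 = 3·6 + 1
6 = 6·1 + 0
gcd = 1, so a unique solution mod 19 exists.
Back-substitute for the Bézout coefficients:
1 = 19 − 3·6
So 6·(-3) ≡ 1 (mod 19), giving 6⁻¹ ≡ 16.
x ≡ 6⁻¹·12 ≡ 16·12 ≡ 2 (mod 19).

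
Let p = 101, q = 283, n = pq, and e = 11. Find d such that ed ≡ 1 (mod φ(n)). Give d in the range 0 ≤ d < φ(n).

7691

φ(n) = (p−1)(q−1) = 100·282 = 28200.
Need d with 11·d ≡ 1 (mod 28200). Apply the extended Euclidean algorithm:
28200 = 2563·11 + 7
11 = 1·7 + 4
7 = 1·4 + 3
4 = 1·3 + 1
3 = 3·1 + 0
Back-substitute:
1 = 4 − 3
1 = −7 + 2·4
1 = 2·11 − 3·7
1 = −3·28200 + 7691·11
So 11·7691 ≡ 1 (mod 28200), hence d = 7691.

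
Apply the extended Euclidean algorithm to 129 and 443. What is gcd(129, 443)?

1

Euclidean algorithm:
443 = 3·129 + 56
129 = 2·56 + 17
56 = 3·17 + 5
17 = 3·5 + 2
5 = 2·2 + 1
2 = 2·1 + 0
gcd(129, 443) = 1.
Working backward:
1 = 5 − 2·2
1 = −2·17 + 7·5
1 = 7·56 − 23·17
1 = −23·129 + 53·56
1 = 53·443 − 182·129
So 1 = (53)·443 + (-182)·129.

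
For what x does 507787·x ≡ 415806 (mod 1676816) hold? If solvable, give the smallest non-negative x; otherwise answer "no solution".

1651162

First find gcd(507787, 1676816):
1676816 = 3·507787 + 153455
507787 = 3·153455 + 47422
153455 = 3·47422 + 11189
47422 = 4·11189 + 2666
11189 = 4·2666 + 525
2666 = 5·525 + 41
525 = 12·41 + 33
41 = 1·33 + 8
33 = 4·8 + 1
8 = 8·1 + 0
gcd = 1, so a unique solution mod 1676816 exists.
Back-substitute for the Bézout coefficients:
1 = 33 − 4·8
1 = −4·41 + 5·33
1 = 5·525 − 64·41
1 = −64·2666 + 325·525
1 = 325·11189 − 1364·2666
1 = −1364·47422 + 5781·11189
1 = 5781·153455 − 18707·47422
1 = −18707·507787 + 61902·153455
1 = 61902·1676816 − 204413·507787
So 507787·(-204413) ≡ 1 (mod 1676816), giving 507787⁻¹ ≡ 1472403.
x ≡ 507787⁻¹·415806 ≡ 1472403·415806 ≡ 1651162 (mod 1676816).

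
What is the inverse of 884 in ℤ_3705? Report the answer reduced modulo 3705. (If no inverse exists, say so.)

Compute gcd(884, 3705):
3705 = 4·884 + 169
884 = 5·169 + 39
169 = 4·39 + 13
39 = 3·13 + 0
The gcd is 13, not 1, hence no inverse exists.

no inverse exists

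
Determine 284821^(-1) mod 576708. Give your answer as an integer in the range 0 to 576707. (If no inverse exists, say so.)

Apply the Euclidean algorithm to 576708 and 284821:
576708 = 2*284821 + 7066
284821 = 40*7066 + 2181
7066 = 3*2181 + 523
2181 = 4*523 + 89
523 = 5*89 + 78
89 = 1*78 + 11
78 = 7*11 + 1
11 = 11*1 + 0
The gcd is 1. Working backward:
1 = 78 − 7·11
1 = −7·89 + 8·78
1 = 8·523 − 47·89
1 = −47·2181 + 196·523
1 = 196·7066 − 635·2181
1 = −635·284821 + 25596·7066
1 = 25596·576708 − 51827·284821
Hence 284821⁻¹ ≡ -51827 ≡ 524881 (mod 576708).

524881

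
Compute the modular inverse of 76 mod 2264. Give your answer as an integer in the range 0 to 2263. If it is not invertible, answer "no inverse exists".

Compute gcd(76, 2264):
2264 = 29×76 + 60
76 = 1×60 + 16
60 = 3×16 + 12
16 = 1×12 + 4
12 = 3×4 + 0
gcd(76, 2264) = 4 ≠ 1, so 76 has no multiplicative inverse modulo 2264.

no inverse exists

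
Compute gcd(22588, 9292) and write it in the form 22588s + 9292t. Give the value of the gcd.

4

Repeated division:
22588 = 2×9292 + 4004
9292 = 2×4004 + 1284
4004 = 3×1284 + 152
1284 = 8×152 + 68
152 = 2×68 + 16
68 = 4×16 + 4
16 = 4×4 + 0
gcd(22588, 9292) = 4.
Working backward:
4 = 68 − 4·16
4 = −4·152 + 9·68
4 = 9·1284 − 76·152
4 = −76·4004 + 237·1284
4 = 237·9292 − 550·4004
4 = −550·22588 + 1337·9292
So 4 = (-550)·22588 + (1337)·9292.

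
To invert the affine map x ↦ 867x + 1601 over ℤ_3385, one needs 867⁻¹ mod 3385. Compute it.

Apply the Euclidean algorithm to 3385 and 867:
3385 = 3·867 + 784
867 = 1·784 + 83
784 = 9·83 + 37
83 = 2·37 + 9
37 = 4·9 + 1
9 = 9·1 + 0
The gcd is 1. Working backward:
1 = 37 − 4·9
1 = −4·83 + 9·37
1 = 9·784 − 85·83
1 = −85·867 + 94·784
1 = 94·3385 − 367·867
So 867·(-367) ≡ 1 (mod 3385), and -367 ≡ 3018 (mod 3385).

3018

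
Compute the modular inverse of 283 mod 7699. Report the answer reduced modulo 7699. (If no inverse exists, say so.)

Run Euclid on (7699, 283):
7699 = 27×283 + 58
283 = 4×58 + 51
58 = 1×51 + 7
51 = 7×7 + 2
7 = 3×2 + 1
2 = 2×1 + 0
The gcd is 1. Working backward:
1 = 7 − 3·2
1 = −3·51 + 22·7
1 = 22·58 − 25·51
1 = −25·283 + 122·58
1 = 122·7699 − 3319·283
Hence 283⁻¹ ≡ -3319 ≡ 4380 (mod 7699).

4380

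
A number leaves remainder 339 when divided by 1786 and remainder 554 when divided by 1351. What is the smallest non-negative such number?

971923

Write x = 339 + 1786·k. Then 1786·k ≡ 554 − 339 ≡ 215 (mod 1351).
Need 1786⁻¹ mod 1351. Extended Euclid on (1351, 435):
1351 = 3*435 + 46
435 = 9*46 + 21
46 = 2*21 + 4
21 = 5*4 + 1
4 = 4*1 + 0
Back-substitute:
1 = 21 − 5·4
1 = −5·46 + 11·21
1 = 11·435 − 104·46
1 = −104·1351 + 323·435
1786⁻¹ ≡ 323 (mod 1351), so k ≡ 323·215 ≡ 544 (mod 1351).
x = 339 + 1786·544 = 971923.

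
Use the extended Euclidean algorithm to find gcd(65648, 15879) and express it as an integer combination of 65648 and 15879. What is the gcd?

Repeated division:
65648 = 4·15879 + 2132
15879 = 7·2132 + 955
2132 = 2·955 + 222
955 = 4·222 + 67
222 = 3·67 + 21
67 = 3·21 + 4
21 = 5·4 + 1
4 = 4·1 + 0
gcd(65648, 15879) = 1.
Back-substituting:
1 = 21 − 5·4
1 = −5·67 + 16·21
1 = 16·222 − 53·67
1 = −53·955 + 228·222
1 = 228·2132 − 509·955
1 = −509·15879 + 3791·2132
1 = 3791·65648 − 15673·15879
So 1 = (3791)·65648 + (-15673)·15879.

1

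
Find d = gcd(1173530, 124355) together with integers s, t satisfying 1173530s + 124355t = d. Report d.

Apply Euclid's algorithm to 1173530 and 124355:
1173530 = 9*124355 + 54335
124355 = 2*54335 + 15685
54335 = 3*15685 + 7280
15685 = 2*7280 + 1125
7280 = 6*1125 + 530
1125 = 2*530 + 65
530 = 8*65 + 10
65 = 6*10 + 5
10 = 2*5 + 0
gcd(1173530, 124355) = 5.
Working backward:
5 = 65 − 6·10
5 = −6·530 + 49·65
5 = 49·1125 − 104·530
5 = −104·7280 + 673·1125
5 = 673·15685 − 1450·7280
5 = −1450·54335 + 5023·15685
5 = 5023·124355 − 11496·54335
5 = −11496·1173530 + 108487·124355
So 5 = (-11496)·1173530 + (108487)·124355.

5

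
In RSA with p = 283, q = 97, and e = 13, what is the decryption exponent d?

φ(n) = (p−1)(q−1) = 282·96 = 27072.
Need d with 13·d ≡ 1 (mod 27072). Apply the extended Euclidean algorithm:
27072 = 2082*13 + 6
13 = 2*6 + 1
6 = 6*1 + 0
Back-substitute:
1 = 13 − 2·6
1 = −2·27072 + 4165·13
So 13·4165 ≡ 1 (mod 27072), hence d = 4165.

4165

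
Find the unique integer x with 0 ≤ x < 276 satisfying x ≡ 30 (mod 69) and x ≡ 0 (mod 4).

168

Write x = 30 + 69·k. Then 69·k ≡ 0 − 30 ≡ 2 (mod 4).
Need 69⁻¹ mod 4. Extended Euclid on (4, 1):
4 = 4·1 + 0
69⁻¹ ≡ 1 (mod 4), so k ≡ 1·2 ≡ 2 (mod 4).
x = 30 + 69·2 = 168.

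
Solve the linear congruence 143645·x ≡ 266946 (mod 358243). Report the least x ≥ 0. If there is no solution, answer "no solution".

138997

First find gcd(143645, 358243):
358243 = 2*143645 + 70953
143645 = 2*70953 + 1739
70953 = 40*1739 + 1393
1739 = 1*1393 + 346
1393 = 4*346 + 9
346 = 38*9 + 4
9 = 2*4 + 1
4 = 4*1 + 0
gcd = 1, so a unique solution mod 358243 exists.
Back-substitute for the Bézout coefficients:
1 = 9 − 2·4
1 = −2·346 + 77·9
1 = 77·1393 − 310·346
1 = −310·1739 + 387·1393
1 = 387·70953 − 15790·1739
1 = −15790·143645 + 31967·70953
1 = 31967·358243 − 79724·143645
So 143645·(-79724) ≡ 1 (mod 358243), giving 143645⁻¹ ≡ 278519.
x ≡ 143645⁻¹·266946 ≡ 278519·266946 ≡ 138997 (mod 358243).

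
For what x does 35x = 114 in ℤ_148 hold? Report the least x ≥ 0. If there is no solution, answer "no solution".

54

First find gcd(35, 148):
148 = 4*35 + 8
35 = 4*8 + 3
8 = 2*3 + 2
3 = 1*2 + 1
2 = 2*1 + 0
gcd = 1, so a unique solution mod 148 exists.
Back-substitute for the Bézout coefficients:
1 = 3 − 2
1 = −8 + 3·3
1 = 3·35 − 13·8
1 = −13·148 + 55·35
So 35·(55) ≡ 1 (mod 148), giving 35⁻¹ ≡ 55.
x ≡ 35⁻¹·114 ≡ 55·114 ≡ 54 (mod 148).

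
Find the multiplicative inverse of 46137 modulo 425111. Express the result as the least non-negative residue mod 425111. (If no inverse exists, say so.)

Run Euclid on (425111, 46137):
425111 = 9*46137 + 9878
46137 = 4*9878 + 6625
9878 = 1*6625 + 3253
6625 = 2*3253 + 119
3253 = 27*119 + 40
119 = 2*40 + 39
40 = 1*39 + 1
39 = 39*1 + 0
The gcd is 1. Working backward:
1 = 40 − 39
1 = −119 + 3·40
1 = 3·3253 − 82·119
1 = −82·6625 + 167·3253
1 = 167·9878 − 249·6625
1 = −249·46137 + 1163·9878
1 = 1163·425111 − 10716·46137
Hence 46137⁻¹ ≡ -10716 ≡ 414395 (mod 425111).

414395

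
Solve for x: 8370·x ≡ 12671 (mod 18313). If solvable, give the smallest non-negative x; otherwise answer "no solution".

9088

First find gcd(8370, 18313):
18313 = 2*8370 + 1573
8370 = 5*1573 + 505
1573 = 3*505 + 58
505 = 8*58 + 41
58 = 1*41 + 17
41 = 2*17 + 7
17 = 2*7 + 3
7 = 2*3 + 1
3 = 3*1 + 0
gcd = 1, so a unique solution mod 18313 exists.
Back-substitute for the Bézout coefficients:
1 = 7 − 2·3
1 = −2·17 + 5·7
1 = 5·41 − 12·17
1 = −12·58 + 17·41
1 = 17·505 − 148·58
1 = −148·1573 + 461·505
1 = 461·8370 − 2453·1573
1 = −2453·18313 + 5367·8370
So 8370·(5367) ≡ 1 (mod 18313), giving 8370⁻¹ ≡ 5367.
x ≡ 8370⁻¹·12671 ≡ 5367·12671 ≡ 9088 (mod 18313).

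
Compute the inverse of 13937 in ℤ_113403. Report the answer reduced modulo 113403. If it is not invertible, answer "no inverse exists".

7136

gcd(113403, 13937) by repeated division:
113403 = 8·13937 + 1907
13937 = 7·1907 + 588
1907 = 3·588 + 143
588 = 4·143 + 16
143 = 8·16 + 15
16 = 1·15 + 1
15 = 15·1 + 0
Since gcd(13937, 113403) = 1, back-substitute to write 1 as a combination:
1 = 16 − 15
1 = −143 + 9·16
1 = 9·588 − 37·143
1 = −37·1907 + 120·588
1 = 120·13937 − 877·1907
1 = −877·113403 + 7136·13937
So 13937·7136 ≡ 1 (mod 113403).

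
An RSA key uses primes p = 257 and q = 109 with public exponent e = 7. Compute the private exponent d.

φ(n) = (p−1)(q−1) = 256·108 = 27648.
Need d with 7·d ≡ 1 (mod 27648). Apply the extended Euclidean algorithm:
27648 = 3949·7 + 5
7 = 1·5 + 2
5 = 2·2 + 1
2 = 2·1 + 0
Back-substitute:
1 = 5 − 2·2
1 = −2·7 + 3·5
1 = 3·27648 − 11849·7
So 7·(-11849) ≡ 1 (mod 27648), hence d ≡ -11849 ≡ 15799 (mod 27648).

15799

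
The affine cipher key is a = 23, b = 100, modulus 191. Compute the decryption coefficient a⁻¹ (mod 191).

gcd(191, 23) by repeated division:
191 = 8·23 + 7
23 = 3·7 + 2
7 = 3·2 + 1
2 = 2·1 + 0
gcd = 1, so the inverse exists. Back-substitute:
1 = 7 − 3·2
1 = −3·23 + 10·7
1 = 10·191 − 83·23
Hence 23⁻¹ ≡ -83 ≡ 108 (mod 191).

108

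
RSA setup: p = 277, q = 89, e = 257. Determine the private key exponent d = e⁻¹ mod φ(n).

φ(n) = (p−1)(q−1) = 276·88 = 24288.
Need d with 257·d ≡ 1 (mod 24288). Apply the extended Euclidean algorithm:
24288 = 94×257 + 130
257 = 1×130 + 127
130 = 1×127 + 3
127 = 42×3 + 1
3 = 3×1 + 0
Back-substitute:
1 = 127 − 42·3
1 = −42·130 + 43·127
1 = 43·257 − 85·130
1 = −85·24288 + 8033·257
So 257·8033 ≡ 1 (mod 24288), hence d = 8033.

8033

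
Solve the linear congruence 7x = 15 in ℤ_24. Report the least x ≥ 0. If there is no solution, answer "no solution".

9

First find gcd(7, 24):
24 = 3·7 + 3
7 = 2·3 + 1
3 = 3·1 + 0
gcd = 1, so a unique solution mod 24 exists.
Back-substitute for the Bézout coefficients:
1 = 7 − 2·3
1 = −2·24 + 7·7
So 7·(7) ≡ 1 (mod 24), giving 7⁻¹ ≡ 7.
x ≡ 7⁻¹·15 ≡ 7·15 ≡ 9 (mod 24).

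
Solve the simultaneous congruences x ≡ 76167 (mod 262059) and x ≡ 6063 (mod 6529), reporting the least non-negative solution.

Write x = 76167 + 262059·k. Then 262059·k ≡ 6063 − 76167 ≡ 1715 (mod 6529).
Need 262059⁻¹ mod 6529. Extended Euclid on (6529, 899):
6529 = 7×899 + 236
899 = 3×236 + 191
236 = 1×191 + 45
191 = 4×45 + 11
45 = 4×11 + 1
11 = 11×1 + 0
Back-substitute:
1 = 45 − 4·11
1 = −4·191 + 17·45
1 = 17·236 − 21·191
1 = −21·899 + 80·236
1 = 80·6529 − 581·899
262059⁻¹ ≡ 5948 (mod 6529), so k ≡ 5948·1715 ≡ 2522 (mod 6529).
x = 76167 + 262059·2522 = 660988965.

660988965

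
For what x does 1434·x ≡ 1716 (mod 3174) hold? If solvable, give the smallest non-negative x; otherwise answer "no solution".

First find gcd(1434, 3174):
3174 = 2×1434 + 306
1434 = 4×306 + 210
306 = 1×210 + 96
210 = 2×96 + 18
96 = 5×18 + 6
18 = 3×6 + 0
gcd = 6 and 6 | 1716, so solutions exist. Divide through by 6: 239x ≡ 286 (mod 529).
Now find 239⁻¹ mod 529:
529 = 2*239 + 51
239 = 4*51 + 35
51 = 1*35 + 16
35 = 2*16 + 3
16 = 5*3 + 1
3 = 3*1 + 0
Back-substitute:
1 = 16 − 5·3
1 = −5·35 + 11·16
1 = 11·51 − 16·35
1 = −16·239 + 75·51
1 = 75·529 − 166·239
So 239·(-166) ≡ 1 (mod 529), i.e. 239⁻¹ ≡ 363.
Then x ≡ 363·286 ≡ 134 (mod 529); the smallest non-negative solution is x = 134.

134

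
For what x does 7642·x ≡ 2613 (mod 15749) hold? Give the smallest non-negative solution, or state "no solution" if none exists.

First find gcd(7642, 15749):
15749 = 2×7642 + 465
7642 = 16×465 + 202
465 = 2×202 + 61
202 = 3×61 + 19
61 = 3×19 + 4
19 = 4×4 + 3
4 = 1×3 + 1
3 = 3×1 + 0
gcd = 1, so a unique solution mod 15749 exists.
Back-substitute for the Bézout coefficients:
1 = 4 − 3
1 = −19 + 5·4
1 = 5·61 − 16·19
1 = −16·202 + 53·61
1 = 53·465 − 122·202
1 = −122·7642 + 2005·465
1 = 2005·15749 − 4132·7642
So 7642·(-4132) ≡ 1 (mod 15749), giving 7642⁻¹ ≡ 11617.
x ≡ 7642⁻¹·2613 ≡ 11617·2613 ≡ 6898 (mod 15749).

6898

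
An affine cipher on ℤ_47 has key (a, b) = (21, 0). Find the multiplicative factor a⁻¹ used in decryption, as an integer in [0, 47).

9

Apply the Euclidean algorithm to 47 and 21:
47 = 2×21 + 5
21 = 4×5 + 1
5 = 5×1 + 0
gcd = 1, so the inverse exists. Back-substitute:
1 = 21 − 4·5
1 = −4·47 + 9·21
So 21·9 ≡ 1 (mod 47).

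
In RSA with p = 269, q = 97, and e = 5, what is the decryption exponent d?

φ(n) = (p−1)(q−1) = 268·96 = 25728.
Need d with 5·d ≡ 1 (mod 25728). Apply the extended Euclidean algorithm:
25728 = 5145×5 + 3
5 = 1×3 + 2
3 = 1×2 + 1
2 = 2×1 + 0
Back-substitute:
1 = 3 − 2
1 = −5 + 2·3
1 = 2·25728 − 10291·5
So 5·(-10291) ≡ 1 (mod 25728), hence d ≡ -10291 ≡ 15437 (mod 25728).

15437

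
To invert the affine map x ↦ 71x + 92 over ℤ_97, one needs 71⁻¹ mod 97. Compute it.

Apply the Euclidean algorithm to 97 and 71:
97 = 1·71 + 26
71 = 2·26 + 19
26 = 1·19 + 7
19 = 2·7 + 5
7 = 1·5 + 2
5 = 2·2 + 1
2 = 2·1 + 0
Since gcd(71, 97) = 1, back-substitute to write 1 as a combination:
1 = 5 − 2·2
1 = −2·7 + 3·5
1 = 3·19 − 8·7
1 = −8·26 + 11·19
1 = 11·71 − 30·26
1 = −30·97 + 41·71
So 71·41 ≡ 1 (mod 97).

41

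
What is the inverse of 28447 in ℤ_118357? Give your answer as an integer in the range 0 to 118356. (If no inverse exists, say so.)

2979

Extended Euclidean algorithm:
118357 = 4×28447 + 4569
28447 = 6×4569 + 1033
4569 = 4×1033 + 437
1033 = 2×437 + 159
437 = 2×159 + 119
159 = 1×119 + 40
119 = 2×40 + 39
40 = 1×39 + 1
39 = 39×1 + 0
Since gcd(28447, 118357) = 1, back-substitute to write 1 as a combination:
1 = 40 − 39
1 = −119 + 3·40
1 = 3·159 − 4·119
1 = −4·437 + 11·159
1 = 11·1033 − 26·437
1 = −26·4569 + 115·1033
1 = 115·28447 − 716·4569
1 = −716·118357 + 2979·28447
So 28447·2979 ≡ 1 (mod 118357).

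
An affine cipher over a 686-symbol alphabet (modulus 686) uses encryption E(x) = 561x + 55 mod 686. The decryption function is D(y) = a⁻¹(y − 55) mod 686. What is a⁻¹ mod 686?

225

Run Euclid on (686, 561):
686 = 1×561 + 125
561 = 4×125 + 61
125 = 2×61 + 3
61 = 20×3 + 1
3 = 3×1 + 0
gcd = 1, so the inverse exists. Back-substitute:
1 = 61 − 20·3
1 = −20·125 + 41·61
1 = 41·561 − 184·125
1 = −184·686 + 225·561
So 561·225 ≡ 1 (mod 686).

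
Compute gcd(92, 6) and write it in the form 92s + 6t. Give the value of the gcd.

2

Repeated division:
92 = 15*6 + 2
6 = 3*2 + 0
gcd(92, 6) = 2.
Working backward:
2 = 92 − 15·6
So 2 = (1)·92 + (-15)·6.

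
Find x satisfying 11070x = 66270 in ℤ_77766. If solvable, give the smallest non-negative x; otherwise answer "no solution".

First find gcd(11070, 77766):
77766 = 7×11070 + 276
11070 = 40×276 + 30
276 = 9×30 + 6
30 = 5×6 + 0
gcd = 6 and 6 | 66270, so solutions exist. Divide through by 6: 1845x ≡ 11045 (mod 12961).
Now find 1845⁻¹ mod 12961:
12961 = 7×1845 + 46
1845 = 40×46 + 5
46 = 9×5 + 1
5 = 5×1 + 0
Back-substitute:
1 = 46 − 9·5
1 = −9·1845 + 361·46
1 = 361·12961 − 2536·1845
So 1845·(-2536) ≡ 1 (mod 12961), i.e. 1845⁻¹ ≡ 10425.
Then x ≡ 10425·11045 ≡ 11562 (mod 12961); the smallest non-negative solution is x = 11562.

11562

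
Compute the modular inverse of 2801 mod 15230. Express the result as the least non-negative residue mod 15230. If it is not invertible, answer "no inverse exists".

Extended Euclidean algorithm:
15230 = 5·2801 + 1225
2801 = 2·1225 + 351
1225 = 3·351 + 172
351 = 2·172 + 7
172 = 24·7 + 4
7 = 1·4 + 3
4 = 1·3 + 1
3 = 3·1 + 0
gcd = 1, so the inverse exists. Back-substitute:
1 = 4 − 3
1 = −7 + 2·4
1 = 2·172 − 49·7
1 = −49·351 + 100·172
1 = 100·1225 − 349·351
1 = −349·2801 + 798·1225
1 = 798·15230 − 4339·2801
So 2801·(-4339) ≡ 1 (mod 15230), and -4339 ≡ 10891 (mod 15230).

10891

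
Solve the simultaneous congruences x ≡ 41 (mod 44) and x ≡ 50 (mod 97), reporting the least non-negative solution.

Write x = 41 + 44·k. Then 44·k ≡ 50 − 41 ≡ 9 (mod 97).
Need 44⁻¹ mod 97. Extended Euclid on (97, 44):
97 = 2·44 + 9
44 = 4·9 + 8
9 = 1·8 + 1
8 = 8·1 + 0
Back-substitute:
1 = 9 − 8
1 = −44 + 5·9
1 = 5·97 − 11·44
44⁻¹ ≡ 86 (mod 97), so k ≡ 86·9 ≡ 95 (mod 97).
x = 41 + 44·95 = 4221.

4221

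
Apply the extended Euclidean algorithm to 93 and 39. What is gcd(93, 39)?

3

Repeated division:
93 = 2×39 + 15
39 = 2×15 + 9
15 = 1×9 + 6
9 = 1×6 + 3
6 = 2×3 + 0
gcd(93, 39) = 3.
Express as a combination:
3 = 9 − 6
3 = −15 + 2·9
3 = 2·39 − 5·15
3 = −5·93 + 12·39
So 3 = (-5)·93 + (12)·39.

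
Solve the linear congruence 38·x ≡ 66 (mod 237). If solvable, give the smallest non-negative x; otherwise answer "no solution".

114

First find gcd(38, 237):
237 = 6·38 + 9
38 = 4·9 + 2
9 = 4·2 + 1
2 = 2·1 + 0
gcd = 1, so a unique solution mod 237 exists.
Back-substitute for the Bézout coefficients:
1 = 9 − 4·2
1 = −4·38 + 17·9
1 = 17·237 − 106·38
So 38·(-106) ≡ 1 (mod 237), giving 38⁻¹ ≡ 131.
x ≡ 38⁻¹·66 ≡ 131·66 ≡ 114 (mod 237).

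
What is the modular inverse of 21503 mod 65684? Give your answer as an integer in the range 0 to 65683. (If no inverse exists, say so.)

52659

Extended Euclidean algorithm:
65684 = 3*21503 + 1175
21503 = 18*1175 + 353
1175 = 3*353 + 116
353 = 3*116 + 5
116 = 23*5 + 1
5 = 5*1 + 0
gcd = 1, so the inverse exists. Back-substitute:
1 = 116 − 23·5
1 = −23·353 + 70·116
1 = 70·1175 − 233·353
1 = −233·21503 + 4264·1175
1 = 4264·65684 − 13025·21503
So 21503·(-13025) ≡ 1 (mod 65684), and -13025 ≡ 52659 (mod 65684).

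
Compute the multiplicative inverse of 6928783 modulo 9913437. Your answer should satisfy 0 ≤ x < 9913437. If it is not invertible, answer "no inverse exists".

gcd(9913437, 6928783) by repeated division:
9913437 = 1×6928783 + 2984654
6928783 = 2×2984654 + 959475
2984654 = 3×959475 + 106229
959475 = 9×106229 + 3414
106229 = 31×3414 + 395
3414 = 8×395 + 254
395 = 1×254 + 141
254 = 1×141 + 113
141 = 1×113 + 28
113 = 4×28 + 1
28 = 28×1 + 0
The gcd is 1. Working backward:
1 = 113 − 4·28
1 = −4·141 + 5·113
1 = 5·254 − 9·141
1 = −9·395 + 14·254
1 = 14·3414 − 121·395
1 = −121·106229 + 3765·3414
1 = 3765·959475 − 34006·106229
1 = −34006·2984654 + 105783·959475
1 = 105783·6928783 − 245572·2984654
1 = −245572·9913437 + 351355·6928783
So 6928783·351355 ≡ 1 (mod 9913437).

351355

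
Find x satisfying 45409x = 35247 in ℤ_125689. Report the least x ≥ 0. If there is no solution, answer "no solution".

10995

First find gcd(45409, 125689):
125689 = 2·45409 + 34871
45409 = 1·34871 + 10538
34871 = 3·10538 + 3257
10538 = 3·3257 + 767
3257 = 4·767 + 189
767 = 4·189 + 11
189 = 17·11 + 2
11 = 5·2 + 1
2 = 2·1 + 0
gcd = 1, so a unique solution mod 125689 exists.
Back-substitute for the Bézout coefficients:
1 = 11 − 5·2
1 = −5·189 + 86·11
1 = 86·767 − 349·189
1 = −349·3257 + 1482·767
1 = 1482·10538 − 4795·3257
1 = −4795·34871 + 15867·10538
1 = 15867·45409 − 20662·34871
1 = −20662·125689 + 57191·45409
So 45409·(57191) ≡ 1 (mod 125689), giving 45409⁻¹ ≡ 57191.
x ≡ 45409⁻¹·35247 ≡ 57191·35247 ≡ 10995 (mod 125689).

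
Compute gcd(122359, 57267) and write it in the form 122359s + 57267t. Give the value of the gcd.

Euclidean algorithm:
122359 = 2×57267 + 7825
57267 = 7×7825 + 2492
7825 = 3×2492 + 349
2492 = 7×349 + 49
349 = 7×49 + 6
49 = 8×6 + 1
6 = 6×1 + 0
gcd(122359, 57267) = 1.
Working backward:
1 = 49 − 8·6
1 = −8·349 + 57·49
1 = 57·2492 − 407·349
1 = −407·7825 + 1278·2492
1 = 1278·57267 − 9353·7825
1 = −9353·122359 + 19984·57267
So 1 = (-9353)·122359 + (19984)·57267.

1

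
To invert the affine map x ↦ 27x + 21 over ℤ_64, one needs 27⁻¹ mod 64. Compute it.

Extended Euclidean algorithm:
64 = 2×27 + 10
27 = 2×10 + 7
10 = 1×7 + 3
7 = 2×3 + 1
3 = 3×1 + 0
The gcd is 1. Working backward:
1 = 7 − 2·3
1 = −2·10 + 3·7
1 = 3·27 − 8·10
1 = −8·64 + 19·27
So 27·19 ≡ 1 (mod 64).

19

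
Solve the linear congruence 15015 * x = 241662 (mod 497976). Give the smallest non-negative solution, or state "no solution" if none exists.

118018

First find gcd(15015, 497976):
497976 = 33×15015 + 2481
15015 = 6×2481 + 129
2481 = 19×129 + 30
129 = 4×30 + 9
30 = 3×9 + 3
9 = 3×3 + 0
gcd = 3 and 3 | 241662, so solutions exist. Divide through by 3: 5005x ≡ 80554 (mod 165992).
Now find 5005⁻¹ mod 165992:
165992 = 33*5005 + 827
5005 = 6*827 + 43
827 = 19*43 + 10
43 = 4*10 + 3
10 = 3*3 + 1
3 = 3*1 + 0
Back-substitute:
1 = 10 − 3·3
1 = −3·43 + 13·10
1 = 13·827 − 250·43
1 = −250·5005 + 1513·827
1 = 1513·165992 − 50179·5005
So 5005·(-50179) ≡ 1 (mod 165992), i.e. 5005⁻¹ ≡ 115813.
Then x ≡ 115813·80554 ≡ 118018 (mod 165992); the smallest non-negative solution is x = 118018.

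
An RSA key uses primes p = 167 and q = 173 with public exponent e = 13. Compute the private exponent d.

φ(n) = (p−1)(q−1) = 166·172 = 28552.
Need d with 13·d ≡ 1 (mod 28552). Apply the extended Euclidean algorithm:
28552 = 2196*13 + 4
13 = 3*4 + 1
4 = 4*1 + 0
Back-substitute:
1 = 13 − 3·4
1 = −3·28552 + 6589·13
So 13·6589 ≡ 1 (mod 28552), hence d = 6589.

6589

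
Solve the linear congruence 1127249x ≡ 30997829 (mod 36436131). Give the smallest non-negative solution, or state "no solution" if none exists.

First find gcd(1127249, 36436131):
36436131 = 32*1127249 + 364163
1127249 = 3*364163 + 34760
364163 = 10*34760 + 16563
34760 = 2*16563 + 1634
16563 = 10*1634 + 223
1634 = 7*223 + 73
223 = 3*73 + 4
73 = 18*4 + 1
4 = 4*1 + 0
gcd = 1, so a unique solution mod 36436131 exists.
Back-substitute for the Bézout coefficients:
1 = 73 − 18·4
1 = −18·223 + 55·73
1 = 55·1634 − 403·223
1 = −403·16563 + 4085·1634
1 = 4085·34760 − 8573·16563
1 = −8573·364163 + 89815·34760
1 = 89815·1127249 − 278018·364163
1 = −278018·36436131 + 8986391·1127249
So 1127249·(8986391) ≡ 1 (mod 36436131), giving 1127249⁻¹ ≡ 8986391.
x ≡ 1127249⁻¹·30997829 ≡ 8986391·30997829 ≡ 17714419 (mod 36436131).

17714419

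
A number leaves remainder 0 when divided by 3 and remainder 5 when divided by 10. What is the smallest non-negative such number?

Write x = 0 + 3·k. Then 3·k ≡ 5 − 0 ≡ 5 (mod 10).
Need 3⁻¹ mod 10. Extended Euclid on (10, 3):
10 = 3*3 + 1
3 = 3*1 + 0
Back-substitute:
1 = 10 − 3·3
3⁻¹ ≡ 7 (mod 10), so k ≡ 7·5 ≡ 5 (mod 10).
x = 0 + 3·5 = 15.

15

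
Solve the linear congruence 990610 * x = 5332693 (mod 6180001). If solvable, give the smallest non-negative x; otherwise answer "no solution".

4065171

First find gcd(990610, 6180001):
6180001 = 6×990610 + 236341
990610 = 4×236341 + 45246
236341 = 5×45246 + 10111
45246 = 4×10111 + 4802
10111 = 2×4802 + 507
4802 = 9×507 + 239
507 = 2×239 + 29
239 = 8×29 + 7
29 = 4×7 + 1
7 = 7×1 + 0
gcd = 1, so a unique solution mod 6180001 exists.
Back-substitute for the Bézout coefficients:
1 = 29 − 4·7
1 = −4·239 + 33·29
1 = 33·507 − 70·239
1 = −70·4802 + 663·507
1 = 663·10111 − 1396·4802
1 = −1396·45246 + 6247·10111
1 = 6247·236341 − 32631·45246
1 = −32631·990610 + 136771·236341
1 = 136771·6180001 − 853257·990610
So 990610·(-853257) ≡ 1 (mod 6180001), giving 990610⁻¹ ≡ 5326744.
x ≡ 990610⁻¹·5332693 ≡ 5326744·5332693 ≡ 4065171 (mod 6180001).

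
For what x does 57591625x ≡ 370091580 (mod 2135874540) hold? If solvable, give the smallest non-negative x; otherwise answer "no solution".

298857240

First find gcd(57591625, 2135874540):
2135874540 = 37·57591625 + 4984415
57591625 = 11·4984415 + 2763060
4984415 = 1·2763060 + 2221355
2763060 = 1·2221355 + 541705
2221355 = 4·541705 + 54535
541705 = 9·54535 + 50890
54535 = 1·50890 + 3645
50890 = 13·3645 + 3505
3645 = 1·3505 + 140
3505 = 25·140 + 5
140 = 28·5 + 0
gcd = 5 and 5 | 370091580, so solutions exist. Divide through by 5: 11518325x ≡ 74018316 (mod 427174908).
Now find 11518325⁻¹ mod 427174908:
427174908 = 37·11518325 + 996883
11518325 = 11·996883 + 552612
996883 = 1·552612 + 444271
552612 = 1·444271 + 108341
444271 = 4·108341 + 10907
108341 = 9·10907 + 10178
10907 = 1·10178 + 729
10178 = 13·729 + 701
729 = 1·701 + 28
701 = 25·28 + 1
28 = 28·1 + 0
Back-substitute:
1 = 701 − 25·28
1 = −25·729 + 26·701
1 = 26·10178 − 363·729
1 = −363·10907 + 389·10178
1 = 389·108341 − 3864·10907
1 = −3864·444271 + 15845·108341
1 = 15845·552612 − 19709·444271
1 = −19709·996883 + 35554·552612
1 = 35554·11518325 − 410803·996883
1 = −410803·427174908 + 15235265·11518325
So 11518325⁻¹ ≡ 15235265 (mod 427174908).
Then x ≡ 15235265·74018316 ≡ 298857240 (mod 427174908); the smallest non-negative solution is x = 298857240.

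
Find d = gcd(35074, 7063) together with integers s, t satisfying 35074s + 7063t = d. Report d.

1

Apply Euclid's algorithm to 35074 and 7063:
35074 = 4×7063 + 6822
7063 = 1×6822 + 241
6822 = 28×241 + 74
241 = 3×74 + 19
74 = 3×19 + 17
19 = 1×17 + 2
17 = 8×2 + 1
2 = 2×1 + 0
gcd(35074, 7063) = 1.
Working backward:
1 = 17 − 8·2
1 = −8·19 + 9·17
1 = 9·74 − 35·19
1 = −35·241 + 114·74
1 = 114·6822 − 3227·241
1 = −3227·7063 + 3341·6822
1 = 3341·35074 − 16591·7063
So 1 = (3341)·35074 + (-16591)·7063.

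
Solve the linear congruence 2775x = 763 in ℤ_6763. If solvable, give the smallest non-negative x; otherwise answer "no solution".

4933

First find gcd(2775, 6763):
6763 = 2*2775 + 1213
2775 = 2*1213 + 349
1213 = 3*349 + 166
349 = 2*166 + 17
166 = 9*17 + 13
17 = 1*13 + 4
13 = 3*4 + 1
4 = 4*1 + 0
gcd = 1, so a unique solution mod 6763 exists.
Back-substitute for the Bézout coefficients:
1 = 13 − 3·4
1 = −3·17 + 4·13
1 = 4·166 − 39·17
1 = −39·349 + 82·166
1 = 82·1213 − 285·349
1 = −285·2775 + 652·1213
1 = 652·6763 − 1589·2775
So 2775·(-1589) ≡ 1 (mod 6763), giving 2775⁻¹ ≡ 5174.
x ≡ 2775⁻¹·763 ≡ 5174·763 ≡ 4933 (mod 6763).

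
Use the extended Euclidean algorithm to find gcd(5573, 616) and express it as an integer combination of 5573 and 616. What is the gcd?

Repeated division:
5573 = 9×616 + 29
616 = 21×29 + 7
29 = 4×7 + 1
7 = 7×1 + 0
gcd(5573, 616) = 1.
Express as a combination:
1 = 29 − 4·7
1 = −4·616 + 85·29
1 = 85·5573 − 769·616
So 1 = (85)·5573 + (-769)·616.

1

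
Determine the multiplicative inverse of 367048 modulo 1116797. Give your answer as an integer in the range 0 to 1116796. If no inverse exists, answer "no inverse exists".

no inverse exists

Euclidean algorithm on 1116797, 367048:
1116797 = 3*367048 + 15653
367048 = 23*15653 + 7029
15653 = 2*7029 + 1595
7029 = 4*1595 + 649
1595 = 2*649 + 297
649 = 2*297 + 55
297 = 5*55 + 22
55 = 2*22 + 11
22 = 2*11 + 0
gcd(367048, 1116797) = 11 ≠ 1, so 367048 has no multiplicative inverse modulo 1116797.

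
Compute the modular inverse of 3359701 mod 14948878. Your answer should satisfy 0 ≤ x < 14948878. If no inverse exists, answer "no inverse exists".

14576293

Apply the Euclidean algorithm to 14948878 and 3359701:
14948878 = 4·3359701 + 1510074
3359701 = 2·1510074 + 339553
1510074 = 4·339553 + 151862
339553 = 2·151862 + 35829
151862 = 4·35829 + 8546
35829 = 4·8546 + 1645
8546 = 5·1645 + 321
1645 = 5·321 + 40
321 = 8·40 + 1
40 = 40·1 + 0
gcd = 1, so the inverse exists. Back-substitute:
1 = 321 − 8·40
1 = −8·1645 + 41·321
1 = 41·8546 − 213·1645
1 = −213·35829 + 893·8546
1 = 893·151862 − 3785·35829
1 = −3785·339553 + 8463·151862
1 = 8463·1510074 − 37637·339553
1 = −37637·3359701 + 83737·1510074
1 = 83737·14948878 − 372585·3359701
Thus 3359701·(-372585) ≡ 1 (mod 14948878); reducing, -372585 mod 14948878 = 14576293.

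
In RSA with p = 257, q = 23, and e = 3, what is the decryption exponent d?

φ(n) = (p−1)(q−1) = 256·22 = 5632.
Need d with 3·d ≡ 1 (mod 5632). Apply the extended Euclidean algorithm:
5632 = 1877·3 + 1
3 = 3·1 + 0
Back-substitute:
1 = 5632 − 1877·3
So 3·(-1877) ≡ 1 (mod 5632), hence d ≡ -1877 ≡ 3755 (mod 5632).

3755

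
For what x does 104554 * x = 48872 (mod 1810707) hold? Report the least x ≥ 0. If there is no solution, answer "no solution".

First find gcd(104554, 1810707):
1810707 = 17×104554 + 33289
104554 = 3×33289 + 4687
33289 = 7×4687 + 480
4687 = 9×480 + 367
480 = 1×367 + 113
367 = 3×113 + 28
113 = 4×28 + 1
28 = 28×1 + 0
gcd = 1, so a unique solution mod 1810707 exists.
Back-substitute for the Bézout coefficients:
1 = 113 − 4·28
1 = −4·367 + 13·113
1 = 13·480 − 17·367
1 = −17·4687 + 166·480
1 = 166·33289 − 1179·4687
1 = −1179·104554 + 3703·33289
1 = 3703·1810707 − 64130·104554
So 104554·(-64130) ≡ 1 (mod 1810707), giving 104554⁻¹ ≡ 1746577.
x ≡ 104554⁻¹·48872 ≡ 1746577·48872 ≡ 172457 (mod 1810707).

172457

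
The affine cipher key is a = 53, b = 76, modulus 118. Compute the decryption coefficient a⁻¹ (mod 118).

49

Run Euclid on (118, 53):
118 = 2×53 + 12
53 = 4×12 + 5
12 = 2×5 + 2
5 = 2×2 + 1
2 = 2×1 + 0
gcd = 1, so the inverse exists. Back-substitute:
1 = 5 − 2·2
1 = −2·12 + 5·5
1 = 5·53 − 22·12
1 = −22·118 + 49·53
So 53·49 ≡ 1 (mod 118).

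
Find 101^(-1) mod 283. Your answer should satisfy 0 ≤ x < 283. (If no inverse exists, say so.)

269

Extended Euclidean algorithm:
283 = 2×101 + 81
101 = 1×81 + 20
81 = 4×20 + 1
20 = 20×1 + 0
The gcd is 1. Working backward:
1 = 81 − 4·20
1 = −4·101 + 5·81
1 = 5·283 − 14·101
Hence 101⁻¹ ≡ -14 ≡ 269 (mod 283).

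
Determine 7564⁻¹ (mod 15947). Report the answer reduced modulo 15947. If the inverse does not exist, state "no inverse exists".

6445

Apply the Euclidean algorithm to 15947 and 7564:
15947 = 2*7564 + 819
7564 = 9*819 + 193
819 = 4*193 + 47
193 = 4*47 + 5
47 = 9*5 + 2
5 = 2*2 + 1
2 = 2*1 + 0
gcd = 1, so the inverse exists. Back-substitute:
1 = 5 − 2·2
1 = −2·47 + 19·5
1 = 19·193 − 78·47
1 = −78·819 + 331·193
1 = 331·7564 − 3057·819
1 = −3057·15947 + 6445·7564
So 7564·6445 ≡ 1 (mod 15947).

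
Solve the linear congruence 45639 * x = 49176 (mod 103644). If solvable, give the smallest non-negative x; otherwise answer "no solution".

First find gcd(45639, 103644):
103644 = 2*45639 + 12366
45639 = 3*12366 + 8541
12366 = 1*8541 + 3825
8541 = 2*3825 + 891
3825 = 4*891 + 261
891 = 3*261 + 108
261 = 2*108 + 45
108 = 2*45 + 18
45 = 2*18 + 9
18 = 2*9 + 0
gcd = 9 and 9 | 49176, so solutions exist. Divide through by 9: 5071x ≡ 5464 (mod 11516).
Now find 5071⁻¹ mod 11516:
11516 = 2*5071 + 1374
5071 = 3*1374 + 949
1374 = 1*949 + 425
949 = 2*425 + 99
425 = 4*99 + 29
99 = 3*29 + 12
29 = 2*12 + 5
12 = 2*5 + 2
5 = 2*2 + 1
2 = 2*1 + 0
Back-substitute:
1 = 5 − 2·2
1 = −2·12 + 5·5
1 = 5·29 − 12·12
1 = −12·99 + 41·29
1 = 41·425 − 176·99
1 = −176·949 + 393·425
1 = 393·1374 − 569·949
1 = −569·5071 + 2100·1374
1 = 2100·11516 − 4769·5071
So 5071·(-4769) ≡ 1 (mod 11516), i.e. 5071⁻¹ ≡ 6747.
Then x ≡ 6747·5464 ≡ 2892 (mod 11516); the smallest non-negative solution is x = 2892.

2892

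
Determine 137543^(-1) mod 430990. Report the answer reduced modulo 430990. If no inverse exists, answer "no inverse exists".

Compute gcd(137543, 430990):
430990 = 3×137543 + 18361
137543 = 7×18361 + 9016
18361 = 2×9016 + 329
9016 = 27×329 + 133
329 = 2×133 + 63
133 = 2×63 + 7
63 = 9×7 + 0
The gcd is 7, not 1, hence no inverse exists.

no inverse exists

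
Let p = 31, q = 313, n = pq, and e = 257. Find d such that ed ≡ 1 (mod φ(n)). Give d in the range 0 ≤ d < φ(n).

φ(n) = (p−1)(q−1) = 30·312 = 9360.
Need d with 257·d ≡ 1 (mod 9360). Apply the extended Euclidean algorithm:
9360 = 36×257 + 108
257 = 2×108 + 41
108 = 2×41 + 26
41 = 1×26 + 15
26 = 1×15 + 11
15 = 1×11 + 4
11 = 2×4 + 3
4 = 1×3 + 1
3 = 3×1 + 0
Back-substitute:
1 = 4 − 3
1 = −11 + 3·4
1 = 3·15 − 4·11
1 = −4·26 + 7·15
1 = 7·41 − 11·26
1 = −11·108 + 29·41
1 = 29·257 − 69·108
1 = −69·9360 + 2513·257
So 257·2513 ≡ 1 (mod 9360), hence d = 2513.

2513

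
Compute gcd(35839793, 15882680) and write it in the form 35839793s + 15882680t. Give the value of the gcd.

11

Euclidean algorithm:
35839793 = 2×15882680 + 4074433
15882680 = 3×4074433 + 3659381
4074433 = 1×3659381 + 415052
3659381 = 8×415052 + 338965
415052 = 1×338965 + 76087
338965 = 4×76087 + 34617
76087 = 2×34617 + 6853
34617 = 5×6853 + 352
6853 = 19×352 + 165
352 = 2×165 + 22
165 = 7×22 + 11
22 = 2×11 + 0
gcd(35839793, 15882680) = 11.
Express as a combination:
11 = 165 − 7·22
11 = −7·352 + 15·165
11 = 15·6853 − 292·352
11 = −292·34617 + 1475·6853
11 = 1475·76087 − 3242·34617
11 = −3242·338965 + 14443·76087
11 = 14443·415052 − 17685·338965
11 = −17685·3659381 + 155923·415052
11 = 155923·4074433 − 173608·3659381
11 = −173608·15882680 + 676747·4074433
11 = 676747·35839793 − 1527102·15882680
So 11 = (676747)·35839793 + (-1527102)·15882680.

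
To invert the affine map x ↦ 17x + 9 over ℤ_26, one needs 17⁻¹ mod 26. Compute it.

Run Euclid on (26, 17):
26 = 1·17 + 9
17 = 1·9 + 8
9 = 1·8 + 1
8 = 8·1 + 0
The gcd is 1. Working backward:
1 = 9 − 8
1 = −17 + 2·9
1 = 2·26 − 3·17
So 17·(-3) ≡ 1 (mod 26), and -3 ≡ 23 (mod 26).

23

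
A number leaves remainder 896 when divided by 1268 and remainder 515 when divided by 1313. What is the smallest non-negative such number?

Write x = 896 + 1268·k. Then 1268·k ≡ 515 − 896 ≡ 932 (mod 1313).
Need 1268⁻¹ mod 1313. Extended Euclid on (1313, 1268):
1313 = 1·1268 + 45
1268 = 28·45 + 8
45 = 5·8 + 5
8 = 1·5 + 3
5 = 1·3 + 2
3 = 1·2 + 1
2 = 2·1 + 0
Back-substitute:
1 = 3 − 2
1 = −5 + 2·3
1 = 2·8 − 3·5
1 = −3·45 + 17·8
1 = 17·1268 − 479·45
1 = −479·1313 + 496·1268
1268⁻¹ ≡ 496 (mod 1313), so k ≡ 496·932 ≡ 96 (mod 1313).
x = 896 + 1268·96 = 122624.

122624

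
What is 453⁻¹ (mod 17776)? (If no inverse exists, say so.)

12557

Apply the Euclidean algorithm to 17776 and 453:
17776 = 39*453 + 109
453 = 4*109 + 17
109 = 6*17 + 7
17 = 2*7 + 3
7 = 2*3 + 1
3 = 3*1 + 0
Since gcd(453, 17776) = 1, back-substitute to write 1 as a combination:
1 = 7 − 2·3
1 = −2·17 + 5·7
1 = 5·109 − 32·17
1 = −32·453 + 133·109
1 = 133·17776 − 5219·453
So 453·(-5219) ≡ 1 (mod 17776), and -5219 ≡ 12557 (mod 17776).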